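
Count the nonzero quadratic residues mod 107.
For prime 107, there are (p-1)/2 = (107-1)/2 = 53 quadratic residues (excluding 0).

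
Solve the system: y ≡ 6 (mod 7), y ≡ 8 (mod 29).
M = 7 × 29 = 203. M₁ = 29, y₁ ≡ 1 (mod 7). M₂ = 7, y₂ ≡ 25 (mod 29). y = 6×29×1 + 8×7×25 ≡ 153 (mod 203)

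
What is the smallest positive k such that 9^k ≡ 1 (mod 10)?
Powers of 9 mod 10: 9^1≡9, 9^2≡1. Order = 2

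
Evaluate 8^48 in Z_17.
Using Fermat: 8^{16} ≡ 1 (mod 17). 48 ≡ 0 (mod 16). So 8^{48} ≡ 8^{0} ≡ 1 (mod 17)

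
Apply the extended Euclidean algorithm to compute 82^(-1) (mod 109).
Extended GCD: 82(4) + 109(-3) = 1. So 82^(-1) ≡ 4 ≡ 4 (mod 109). Verify: 82 × 4 = 328 ≡ 1 (mod 109)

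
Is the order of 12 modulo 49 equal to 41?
No, the actual order is 42, not 41.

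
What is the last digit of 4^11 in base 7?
Using Fermat: 4^{6} ≡ 1 (mod 7). 11 ≡ 5 (mod 6). So 4^{11} ≡ 4^{5} ≡ 2 (mod 7)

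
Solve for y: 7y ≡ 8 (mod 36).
32

Since gcd(7, 36) = 1 divides 8, a solution exists.
Multiply both sides by the inverse of 7 mod 36:
  7^(-1) mod 36 = 31
  x ≡ 31 × 8 ≡ 248 ≡ 32 (mod 36)
Verification: 7 × 32 = 224 = 6 × 36 + 8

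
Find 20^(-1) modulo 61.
58

Using Extended Euclidean Algorithm:
gcd(20, 61) = 1
Bezout coefficients: 20 × -3 + 61 × 1 = 1
So 20 × -3 ≡ 1 (mod 61)
The inverse is -3 mod 61 = 58
Verification: 20 × 58 = 1160 = 19 × 61 + 1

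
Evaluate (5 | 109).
(5/109) = 5^{54} mod 109 = 1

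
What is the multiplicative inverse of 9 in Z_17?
2

Using Extended Euclidean Algorithm:
gcd(9, 17) = 1
Bezout coefficients: 9 × 2 + 17 × -1 = 1
So 9 × 2 ≡ 1 (mod 17)
The inverse is 2 mod 17 = 2
Verification: 9 × 2 = 18 = 1 × 17 + 1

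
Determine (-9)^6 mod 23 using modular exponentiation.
(-9) ≡ 14 (mod 23). 6 = 4 + 2 (binary 110). Repeated squaring mod 23: 14^1 ≡ 14; 14^2 ≡ 14² = 196 ≡ 12; 14^4 ≡ 12² = 144 ≡ 6. Multiply: (-9)^6 ≡ 14^4 × 14^2 ≡ 6 × 12 (mod 23): 6 × 12 = 72 ≡ 3. So (-9)^6 ≡ 3 (mod 23).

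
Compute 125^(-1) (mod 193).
125^(-1) ≡ 105 (mod 193). Verification: 125 × 105 = 13125 ≡ 1 (mod 193)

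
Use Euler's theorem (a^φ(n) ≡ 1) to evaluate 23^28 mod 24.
By Euler: 23^{8} ≡ 1 (mod 24) since gcd(23, 24) = 1. 28 = 3×8 + 4. So 23^{28} ≡ 23^{4} ≡ 1 (mod 24)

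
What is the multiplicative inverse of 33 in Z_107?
13

Using Extended Euclidean Algorithm:
gcd(33, 107) = 1
Bezout coefficients: 33 × 13 + 107 × -4 = 1
So 33 × 13 ≡ 1 (mod 107)
The inverse is 13 mod 107 = 13
Verification: 33 × 13 = 429 = 4 × 107 + 1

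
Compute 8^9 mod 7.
8 ≡ 1 (mod 7). 9 = 8 + 1 (binary 1001). Repeated squaring mod 7: 1^1 ≡ 1; 1^2 ≡ 1² = 1 ≡ 1; 1^4 ≡ 1² = 1 ≡ 1; 1^8 ≡ 1² = 1 ≡ 1. Multiply: 8^9 ≡ 1^8 × 1^1 ≡ 1 × 1 (mod 7): 1 × 1 = 1 ≡ 1. So 8^9 ≡ 1 (mod 7).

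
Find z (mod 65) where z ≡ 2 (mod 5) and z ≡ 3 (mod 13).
M = 5 × 13 = 65. M₁ = 13, y₁ ≡ 2 (mod 5). M₂ = 5, y₂ ≡ 8 (mod 13). z = 2×13×2 + 3×5×8 ≡ 42 (mod 65)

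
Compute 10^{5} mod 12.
4

Using successive squaring:
Binary expansion of 5: 101
Powers of 10 mod 12 (each is the square of the previous):
  10^1 ≡ 10 (mod 12)
  10^2 ≡ 10² = 100 ≡ 4 (mod 12)
  10^4 ≡ 4² = 16 ≡ 4 (mod 12)
5 = 4 + 1, so 10^5 = 10^4 × 10^1 ≡ 4 × 10 (mod 12)
Multiplying step by step:
  4 × 10 = 40 ≡ 4 (mod 12)
Result: 10^5 ≡ 4 (mod 12)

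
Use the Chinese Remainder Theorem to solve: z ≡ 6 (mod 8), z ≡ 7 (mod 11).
M = 8 × 11 = 88. M₁ = 11, y₁ ≡ 3 (mod 8). M₂ = 8, y₂ ≡ 7 (mod 11). z = 6×11×3 + 7×8×7 ≡ 62 (mod 88)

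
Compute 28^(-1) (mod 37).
4

Using Extended Euclidean Algorithm:
gcd(28, 37) = 1
Bezout coefficients: 28 × 4 + 37 × -3 = 1
So 28 × 4 ≡ 1 (mod 37)
The inverse is 4 mod 37 = 4
Verification: 28 × 4 = 112 = 3 × 37 + 1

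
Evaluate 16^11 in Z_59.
Using repeated squaring. 11 = 8 + 2 + 1 (binary 1011). Repeated squaring mod 59: 16^1 ≡ 16; 16^2 ≡ 16² = 256 ≡ 20; 16^4 ≡ 20² = 400 ≡ 46; 16^8 ≡ 46² = 2116 ≡ 51. Multiply: 16^11 = 16^8 × 16^2 × 16^1 ≡ 51 × 20 × 16 (mod 59): 51 × 20 = 1020 ≡ 17; 17 × 16 = 272 ≡ 36. So 16^11 ≡ 36 (mod 59).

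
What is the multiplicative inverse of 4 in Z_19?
4^(-1) ≡ 5 (mod 19). Verification: 4 × 5 = 20 ≡ 1 (mod 19)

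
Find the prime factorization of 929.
929

Divide by primes starting from smallest:
929 ÷ 929 = 1

929 = 929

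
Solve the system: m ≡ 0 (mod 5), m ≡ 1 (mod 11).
M = 5 × 11 = 55. M₁ = 11, y₁ ≡ 1 (mod 5). M₂ = 5, y₂ ≡ 9 (mod 11). m = 0×11×1 + 1×5×9 ≡ 45 (mod 55)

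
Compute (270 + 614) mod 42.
2

(270 + 614) = 884
884 mod 42 = 2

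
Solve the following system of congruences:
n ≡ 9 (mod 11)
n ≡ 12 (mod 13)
64

Using the Chinese Remainder Theorem:
M = product of moduli = 143
For equation 1: M_1 = 13, 13 ≡ 2 (mod 11), inverse of 13 mod 11 is 6 (check: 2 × 6 = 12 ≡ 1 (mod 11))
For equation 2: M_2 = 11, 11 ≡ 11 (mod 13), inverse of 11 mod 13 is 6 (check: 11 × 6 = 66 ≡ 1 (mod 13))
Combine: n ≡ Σ r_i×M_i×(M_i⁻¹ mod m_i) = 9×13×6 + 12×11×6 = 702 + 792 = 1494
1494 mod 143 = 64
n ≡ 64 (mod 143)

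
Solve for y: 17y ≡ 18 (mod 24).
18

Since gcd(17, 24) = 1 divides 18, a solution exists.
Multiply both sides by the inverse of 17 mod 24:
  17^(-1) mod 24 = 17
  x ≡ 17 × 18 ≡ 306 ≡ 18 (mod 24)
Verification: 17 × 18 = 306 = 12 × 24 + 18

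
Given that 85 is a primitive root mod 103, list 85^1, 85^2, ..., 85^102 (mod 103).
g^1, g^2, ..., g^{102} mod 103: {85, 15, 39, 19, 70, 79, 20, 52, 94, 59, 71, 61, 35, 91, 10, 26, 47, 81, 87, 82, 69, 97, 5, 13, 75, 92, 95, 41, 86, 100, 54, 58, 89, 46, 99, 72, 43, 50, 27, 29, 96, 23, 101, 36, 73, 25, 65, 66, 48, 63, 102, 18, 88, 64, 84, 33, 24, 83, 51, 9, 44, 32, 42, 68, 12, 93, 77, 56, 22, 16, 21, 34, 6, 98, 90, 28, 11, 8, 62, 17, 3, 49, 45, 14, 57, 4, 31, 60, 53, 76, 74, 7, 80, 2, 67, 30, 78, 38, 37, 55, 40, 1}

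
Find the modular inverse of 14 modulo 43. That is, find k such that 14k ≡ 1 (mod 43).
40

Using Extended Euclidean Algorithm:
gcd(14, 43) = 1
Bezout coefficients: 14 × -3 + 43 × 1 = 1
So 14 × -3 ≡ 1 (mod 43)
The inverse is -3 mod 43 = 40
Verification: 14 × 40 = 560 = 13 × 43 + 1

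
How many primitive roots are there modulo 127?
Number of primitive roots mod 127 = φ(126) = 36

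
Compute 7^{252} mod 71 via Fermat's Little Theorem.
57

By Fermat's Little Theorem, a^(p-1) ≡ 1 (mod p) for prime p and gcd(a, p) = 1
Here p = 71, so 7^70 ≡ 1 (mod 71)
We can reduce the exponent: 252 mod 70 = 42
So 7^252 ≡ 7^42 (mod 71)
Computing: 7^42 mod 71 = 57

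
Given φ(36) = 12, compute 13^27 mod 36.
By Euler: 13^{12} ≡ 1 (mod 36) since gcd(13, 36) = 1. 27 = 2×12 + 3. So 13^{27} ≡ 13^{3} ≡ 1 (mod 36)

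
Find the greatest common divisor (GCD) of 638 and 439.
1

Using the Euclidean algorithm:
638 = 1 × 439 + 199
439 = 2 × 199 + 41
199 = 4 × 41 + 35
41 = 1 × 35 + 6
35 = 5 × 6 + 5
6 = 1 × 5 + 1
5 = 5 × 1 + 0

GCD(638, 439) = 1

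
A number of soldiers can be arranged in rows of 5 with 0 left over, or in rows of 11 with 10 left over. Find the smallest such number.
M = 5 × 11 = 55. M₁ = 11, y₁ ≡ 1 (mod 5). M₂ = 5, y₂ ≡ 9 (mod 11). z = 0×11×1 + 10×5×9 ≡ 10 (mod 55). The smallest positive such number is 10.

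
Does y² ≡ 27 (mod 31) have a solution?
By Euler's criterion: 27^{15} ≡ 30 (mod 31). Since this equals -1 (≡ 30), 27 is not a QR.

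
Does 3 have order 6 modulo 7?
p - 1 = 6 has prime divisors 2, 3. Check 3^(6/q) mod 7 for each: 3^(6/2) = 3^3 ≡ 6, 3^(6/3) = 3^2 ≡ 2 (mod 7). None of these is 1, so 3 has order 6 = φ(7), so it is a primitive root mod 7.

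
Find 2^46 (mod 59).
Using repeated squaring. 46 = 32 + 8 + 4 + 2 (binary 101110). Repeated squaring mod 59: 2^1 ≡ 2; 2^2 ≡ 2² = 4 ≡ 4; 2^4 ≡ 4² = 16 ≡ 16; 2^8 ≡ 16² = 256 ≡ 20; 2^16 ≡ 20² = 400 ≡ 46; 2^32 ≡ 46² = 2116 ≡ 51. Multiply: 2^46 = 2^32 × 2^8 × 2^4 × 2^2 ≡ 51 × 20 × 16 × 4 (mod 59): 51 × 20 = 1020 ≡ 17; 17 × 16 = 272 ≡ 36; 36 × 4 = 144 ≡ 26. So 2^46 ≡ 26 (mod 59).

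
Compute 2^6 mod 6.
6 = 4 + 2 (binary 110). Repeated squaring mod 6: 2^1 ≡ 2; 2^2 ≡ 2² = 4 ≡ 4; 2^4 ≡ 4² = 16 ≡ 4. Multiply: 2^6 = 2^4 × 2^2 ≡ 4 × 4 (mod 6): 4 × 4 = 16 ≡ 4. So 2^6 ≡ 4 (mod 6).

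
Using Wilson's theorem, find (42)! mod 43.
By Wilson's theorem, (42)! ≡ -1 ≡ 42 (mod 43)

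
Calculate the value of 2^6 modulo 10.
6 = 4 + 2 (binary 110). Repeated squaring mod 10: 2^1 ≡ 2; 2^2 ≡ 2² = 4 ≡ 4; 2^4 ≡ 4² = 16 ≡ 6. Multiply: 2^6 = 2^4 × 2^2 ≡ 6 × 4 (mod 10): 6 × 4 = 24 ≡ 4. So 2^6 ≡ 4 (mod 10).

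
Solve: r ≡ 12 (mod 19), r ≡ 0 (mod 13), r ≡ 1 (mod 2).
M = 19 × 13 × 2 = 494. M₁ = 26, y₁ ≡ 11 (mod 19). M₂ = 38, y₂ ≡ 12 (mod 13). M₃ = 247, y₃ ≡ 1 (mod 2). r = 12×26×11 + 0×38×12 + 1×247×1 ≡ 221 (mod 494)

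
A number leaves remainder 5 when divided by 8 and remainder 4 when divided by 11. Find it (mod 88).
M = 8 × 11 = 88. M₁ = 11, y₁ ≡ 3 (mod 8). M₂ = 8, y₂ ≡ 7 (mod 11). y = 5×11×3 + 4×8×7 ≡ 37 (mod 88)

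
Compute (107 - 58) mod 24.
1

(107 - 58) = 49
49 mod 24 = 1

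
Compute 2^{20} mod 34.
16

Using successive squaring:
Binary expansion of 20: 10100
Powers of 2 mod 34 (each is the square of the previous):
  2^1 ≡ 2 (mod 34)
  2^2 ≡ 2² = 4 ≡ 4 (mod 34)
  2^4 ≡ 4² = 16 ≡ 16 (mod 34)
  2^8 ≡ 16² = 256 ≡ 18 (mod 34)
  2^16 ≡ 18² = 324 ≡ 18 (mod 34)
20 = 16 + 4, so 2^20 = 2^16 × 2^4 ≡ 18 × 16 (mod 34)
Multiplying step by step:
  18 × 16 = 288 ≡ 16 (mod 34)
Result: 2^20 ≡ 16 (mod 34)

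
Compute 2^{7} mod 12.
8

Using successive squaring:
Binary expansion of 7: 111
Powers of 2 mod 12 (each is the square of the previous):
  2^1 ≡ 2 (mod 12)
  2^2 ≡ 2² = 4 ≡ 4 (mod 12)
  2^4 ≡ 4² = 16 ≡ 4 (mod 12)
7 = 4 + 2 + 1, so 2^7 = 2^4 × 2^2 × 2^1 ≡ 4 × 4 × 2 (mod 12)
Multiplying step by step:
  4 × 4 = 16 ≡ 4 (mod 12)
  4 × 2 = 8 ≡ 8 (mod 12)
Result: 2^7 ≡ 8 (mod 12)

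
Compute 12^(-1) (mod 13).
12

Using Extended Euclidean Algorithm:
gcd(12, 13) = 1
Bezout coefficients: 12 × -1 + 13 × 1 = 1
So 12 × -1 ≡ 1 (mod 13)
The inverse is -1 mod 13 = 12
Verification: 12 × 12 = 144 = 11 × 13 + 1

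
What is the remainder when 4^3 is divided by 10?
3 = 2 + 1 (binary 11). Repeated squaring mod 10: 4^1 ≡ 4; 4^2 ≡ 4² = 16 ≡ 6. Multiply: 4^3 = 4^2 × 4^1 ≡ 6 × 4 (mod 10): 6 × 4 = 24 ≡ 4. So 4^3 ≡ 4 (mod 10).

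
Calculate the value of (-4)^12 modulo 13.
Using Fermat: (-4)^{12} ≡ 1 (mod 13). 12 ≡ 0 (mod 12). So (-4)^{12} ≡ (-4)^{0} ≡ 1 (mod 13)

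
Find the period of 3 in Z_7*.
Powers of 3 mod 7: 3^1≡3, 3^2≡2, 3^3≡6, 3^4≡4, 3^5≡5, 3^6≡1. Order = 6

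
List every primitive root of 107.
Primitive roots mod 107: {2, 5, 6, 7, 8, 15, 17, 18, 20, 21, 22, 24, 26, 28, 31, 32, 38, 43, 45, 46, 50, 51, 54, 55, 58, 59, 60, 63, 65, 66, 67, 68, 70, 71, 72, 73, 74, 77, 78, 80, 82, 84, 88, 91, 93, 94, 95, 96, 97, 98, 103, 104}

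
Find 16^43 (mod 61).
Using repeated squaring. 43 = 32 + 8 + 2 + 1 (binary 101011). Repeated squaring mod 61: 16^1 ≡ 16; 16^2 ≡ 16² = 256 ≡ 12; 16^4 ≡ 12² = 144 ≡ 22; 16^8 ≡ 22² = 484 ≡ 57; 16^16 ≡ 57² = 3249 ≡ 16; 16^32 ≡ 16² = 256 ≡ 12. Multiply: 16^43 = 16^32 × 16^8 × 16^2 × 16^1 ≡ 12 × 57 × 12 × 16 (mod 61): 12 × 57 = 684 ≡ 13; 13 × 12 = 156 ≡ 34; 34 × 16 = 544 ≡ 56. So 16^43 ≡ 56 (mod 61).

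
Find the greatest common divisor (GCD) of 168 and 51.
3

Using the Euclidean algorithm:
168 = 3 × 51 + 15
51 = 3 × 15 + 6
15 = 2 × 6 + 3
6 = 2 × 3 + 0

GCD(168, 51) = 3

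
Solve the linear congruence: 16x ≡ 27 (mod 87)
18

Since gcd(16, 87) = 1 divides 27, a solution exists.
Multiply both sides by the inverse of 16 mod 87:
  16^(-1) mod 87 = 49
  x ≡ 49 × 27 ≡ 1323 ≡ 18 (mod 87)
Verification: 16 × 18 = 288 = 3 × 87 + 27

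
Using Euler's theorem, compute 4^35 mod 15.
By Euler: 4^{8} ≡ 1 (mod 15) since gcd(4, 15) = 1. 35 = 4×8 + 3. So 4^{35} ≡ 4^{3} ≡ 4 (mod 15)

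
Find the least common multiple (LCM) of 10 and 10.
10

First find GCD(10, 10) using the Euclidean algorithm:
10 = 1 × 10 + 0
GCD(10, 10) = 10

LCM formula: LCM(a, b) = (a × b) / GCD(a, b)
LCM(10, 10) = (10 × 10) / 10
LCM(10, 10) = 100 / 10
LCM(10, 10) = 10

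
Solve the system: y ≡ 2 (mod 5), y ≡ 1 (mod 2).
M = 5 × 2 = 10. M₁ = 2, y₁ ≡ 3 (mod 5). M₂ = 5, y₂ ≡ 1 (mod 2). y = 2×2×3 + 1×5×1 ≡ 7 (mod 10)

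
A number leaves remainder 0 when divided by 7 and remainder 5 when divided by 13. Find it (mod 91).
M = 7 × 13 = 91. M₁ = 13, y₁ ≡ 6 (mod 7). M₂ = 7, y₂ ≡ 2 (mod 13). n = 0×13×6 + 5×7×2 ≡ 70 (mod 91)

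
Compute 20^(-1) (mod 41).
20^(-1) ≡ 39 (mod 41). Verification: 20 × 39 = 780 ≡ 1 (mod 41)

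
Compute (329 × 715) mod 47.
0

(329 × 715) = 235235
235235 mod 47 = 0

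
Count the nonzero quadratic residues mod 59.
For prime 59, there are (p-1)/2 = (59-1)/2 = 29 quadratic residues (excluding 0).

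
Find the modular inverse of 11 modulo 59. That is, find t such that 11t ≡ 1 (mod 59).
43

Using Extended Euclidean Algorithm:
gcd(11, 59) = 1
Bezout coefficients: 11 × -16 + 59 × 3 = 1
So 11 × -16 ≡ 1 (mod 59)
The inverse is -16 mod 59 = 43
Verification: 11 × 43 = 473 = 8 × 59 + 1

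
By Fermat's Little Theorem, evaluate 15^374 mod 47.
By Fermat: 15^{46} ≡ 1 (mod 47). 374 ≡ 6 (mod 46). So 15^{374} ≡ 15^{6} ≡ 34 (mod 47)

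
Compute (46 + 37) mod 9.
2

(46 + 37) = 83
83 mod 9 = 2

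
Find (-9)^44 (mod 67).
Using repeated squaring. (-9) ≡ 58 (mod 67). 44 = 32 + 8 + 4 (binary 101100). Repeated squaring mod 67: 58^1 ≡ 58; 58^2 ≡ 58² = 3364 ≡ 14; 58^4 ≡ 14² = 196 ≡ 62; 58^8 ≡ 62² = 3844 ≡ 25; 58^16 ≡ 25² = 625 ≡ 22; 58^32 ≡ 22² = 484 ≡ 15. Multiply: (-9)^44 ≡ 58^32 × 58^8 × 58^4 ≡ 15 × 25 × 62 (mod 67): 15 × 25 = 375 ≡ 40; 40 × 62 = 2480 ≡ 1. So (-9)^44 ≡ 1 (mod 67).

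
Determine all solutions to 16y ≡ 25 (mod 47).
28

Since gcd(16, 47) = 1 divides 25, a solution exists.
Multiply both sides by the inverse of 16 mod 47:
  16^(-1) mod 47 = 3
  x ≡ 3 × 25 ≡ 75 ≡ 28 (mod 47)
Verification: 16 × 28 = 448 = 9 × 47 + 25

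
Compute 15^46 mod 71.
Using repeated squaring. 46 = 32 + 8 + 4 + 2 (binary 101110). Repeated squaring mod 71: 15^1 ≡ 15; 15^2 ≡ 15² = 225 ≡ 12; 15^4 ≡ 12² = 144 ≡ 2; 15^8 ≡ 2² = 4 ≡ 4; 15^16 ≡ 4² = 16 ≡ 16; 15^32 ≡ 16² = 256 ≡ 43. Multiply: 15^46 = 15^32 × 15^8 × 15^4 × 15^2 ≡ 43 × 4 × 2 × 12 (mod 71): 43 × 4 = 172 ≡ 30; 30 × 2 = 60 ≡ 60; 60 × 12 = 720 ≡ 10. So 15^46 ≡ 10 (mod 71).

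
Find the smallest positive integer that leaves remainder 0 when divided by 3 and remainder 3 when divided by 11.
M = 3 × 11 = 33. M₁ = 11, y₁ ≡ 2 (mod 3). M₂ = 3, y₂ ≡ 4 (mod 11). n = 0×11×2 + 3×3×4 ≡ 3 (mod 33). The smallest positive such number is 3.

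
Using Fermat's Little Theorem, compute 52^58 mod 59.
By Fermat's Little Theorem, 52^{58} ≡ 1 (mod 59) since 59 is prime and gcd(52, 59) = 1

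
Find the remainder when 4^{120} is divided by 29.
By Fermat: 4^{28} ≡ 1 (mod 29). 120 = 4×28 + 8. So 4^{120} ≡ 4^{8} ≡ 25 (mod 29)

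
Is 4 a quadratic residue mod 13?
By Euler's criterion: 4^{6} ≡ 1 (mod 13). Since this equals 1, 4 is a QR.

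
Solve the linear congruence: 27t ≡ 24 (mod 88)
40

Since gcd(27, 88) = 1 divides 24, a solution exists.
Multiply both sides by the inverse of 27 mod 88:
  27^(-1) mod 88 = 75
  x ≡ 75 × 24 ≡ 1800 ≡ 40 (mod 88)
Verification: 27 × 40 = 1080 = 12 × 88 + 24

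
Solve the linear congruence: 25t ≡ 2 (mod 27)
26

Since gcd(25, 27) = 1 divides 2, a solution exists.
Multiply both sides by the inverse of 25 mod 27:
  25^(-1) mod 27 = 13
  x ≡ 13 × 2 ≡ 26 ≡ 26 (mod 27)
Verification: 25 × 26 = 650 = 24 × 27 + 2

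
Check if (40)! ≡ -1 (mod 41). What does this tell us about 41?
(40)! mod 41 = 40. Since this equals -1 (mod 41), Wilson confirms 41 is prime.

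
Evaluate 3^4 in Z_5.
4 = 4 (binary 100). Repeated squaring mod 5: 3^1 ≡ 3; 3^2 ≡ 3² = 9 ≡ 4; 3^4 ≡ 4² = 16 ≡ 1. So 3^4 ≡ 1 (mod 5).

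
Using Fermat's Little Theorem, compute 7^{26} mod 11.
4

By Fermat's Little Theorem, a^(p-1) ≡ 1 (mod p) for prime p and gcd(a, p) = 1
Here p = 11, so 7^10 ≡ 1 (mod 11)
We can reduce the exponent: 26 mod 10 = 6
So 7^26 ≡ 7^6 (mod 11)
Computing: 7^6 mod 11 = 4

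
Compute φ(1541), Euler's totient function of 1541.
1452

Prime factorization: 1541 = 23 × 67
Using the formula φ(n) = n × Π(1 - 1/p) for each prime factor p:
φ(1541) = 1541 × (1 - 1/23) × (1 - 1/67)
φ(1541) = 1452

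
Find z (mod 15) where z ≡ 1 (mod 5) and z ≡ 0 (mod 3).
M = 5 × 3 = 15. M₁ = 3, y₁ ≡ 2 (mod 5). M₂ = 5, y₂ ≡ 2 (mod 3). z = 1×3×2 + 0×5×2 ≡ 6 (mod 15)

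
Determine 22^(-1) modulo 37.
22^(-1) ≡ 32 (mod 37). Verification: 22 × 32 = 704 ≡ 1 (mod 37)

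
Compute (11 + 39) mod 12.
2

(11 + 39) = 50
50 mod 12 = 2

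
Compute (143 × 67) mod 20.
1

(143 × 67) = 9581
9581 mod 20 = 1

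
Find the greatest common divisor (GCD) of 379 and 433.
1

Using the Euclidean algorithm:
379 = 0 × 433 + 379
433 = 1 × 379 + 54
379 = 7 × 54 + 1
54 = 54 × 1 + 0

GCD(379, 433) = 1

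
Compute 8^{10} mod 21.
1

Using successive squaring:
Binary expansion of 10: 1010
Powers of 8 mod 21 (each is the square of the previous):
  8^1 ≡ 8 (mod 21)
  8^2 ≡ 8² = 64 ≡ 1 (mod 21)
  8^4 ≡ 1² = 1 ≡ 1 (mod 21)
  8^8 ≡ 1² = 1 ≡ 1 (mod 21)
10 = 8 + 2, so 8^10 = 8^8 × 8^2 ≡ 1 × 1 (mod 21)
Multiplying step by step:
  1 × 1 = 1 ≡ 1 (mod 21)
Result: 8^10 ≡ 1 (mod 21)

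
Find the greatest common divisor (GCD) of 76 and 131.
1

Using the Euclidean algorithm:
76 = 0 × 131 + 76
131 = 1 × 76 + 55
76 = 1 × 55 + 21
55 = 2 × 21 + 13
21 = 1 × 13 + 8
13 = 1 × 8 + 5
8 = 1 × 5 + 3
5 = 1 × 3 + 2
3 = 1 × 2 + 1
2 = 2 × 1 + 0

GCD(76, 131) = 1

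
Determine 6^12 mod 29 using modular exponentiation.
Using repeated squaring. 12 = 8 + 4 (binary 1100). Repeated squaring mod 29: 6^1 ≡ 6; 6^2 ≡ 6² = 36 ≡ 7; 6^4 ≡ 7² = 49 ≡ 20; 6^8 ≡ 20² = 400 ≡ 23. Multiply: 6^12 = 6^8 × 6^4 ≡ 23 × 20 (mod 29): 23 × 20 = 460 ≡ 25. So 6^12 ≡ 25 (mod 29).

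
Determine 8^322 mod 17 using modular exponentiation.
Using Fermat: 8^{16} ≡ 1 (mod 17). 322 ≡ 2 (mod 16). So 8^{322} ≡ 8^{2} ≡ 13 (mod 17)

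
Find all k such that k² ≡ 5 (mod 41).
The square roots of 5 mod 41 are 28 and 13. Verify: 28² = 784 ≡ 5 (mod 41)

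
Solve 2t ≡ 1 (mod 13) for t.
7

Using Extended Euclidean Algorithm:
gcd(2, 13) = 1
Bezout coefficients: 2 × -6 + 13 × 1 = 1
So 2 × -6 ≡ 1 (mod 13)
The inverse is -6 mod 13 = 7
Verification: 2 × 7 = 14 = 1 × 13 + 1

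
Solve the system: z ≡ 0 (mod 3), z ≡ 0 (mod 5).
M = 3 × 5 = 15. M₁ = 5, y₁ ≡ 2 (mod 3). M₂ = 3, y₂ ≡ 2 (mod 5). z = 0×5×2 + 0×3×2 ≡ 0 (mod 15)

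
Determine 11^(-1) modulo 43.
11^(-1) ≡ 4 (mod 43). Verification: 11 × 4 = 44 ≡ 1 (mod 43)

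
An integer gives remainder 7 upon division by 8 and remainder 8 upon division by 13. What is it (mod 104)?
M = 8 × 13 = 104. M₁ = 13, y₁ ≡ 5 (mod 8). M₂ = 8, y₂ ≡ 5 (mod 13). x = 7×13×5 + 8×8×5 ≡ 47 (mod 104). The smallest positive such number is 47.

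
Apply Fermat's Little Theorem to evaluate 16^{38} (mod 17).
1

By Fermat's Little Theorem, a^(p-1) ≡ 1 (mod p) for prime p and gcd(a, p) = 1
Here p = 17, so 16^16 ≡ 1 (mod 17)
We can reduce the exponent: 38 mod 16 = 6
So 16^38 ≡ 16^6 (mod 17)
Computing: 16^6 mod 17 = 1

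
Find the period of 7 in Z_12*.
Powers of 7 mod 12: 7^1≡7, 7^2≡1. Order = 2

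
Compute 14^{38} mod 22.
16

Using successive squaring:
Binary expansion of 38: 100110
Powers of 14 mod 22 (each is the square of the previous):
  14^1 ≡ 14 (mod 22)
  14^2 ≡ 14² = 196 ≡ 20 (mod 22)
  14^4 ≡ 20² = 400 ≡ 4 (mod 22)
  14^8 ≡ 4² = 16 ≡ 16 (mod 22)
  14^16 ≡ 16² = 256 ≡ 14 (mod 22)
  14^32 ≡ 14² = 196 ≡ 20 (mod 22)
38 = 32 + 4 + 2, so 14^38 = 14^32 × 14^4 × 14^2 ≡ 20 × 4 × 20 (mod 22)
Multiplying step by step:
  20 × 4 = 80 ≡ 14 (mod 22)
  14 × 20 = 280 ≡ 16 (mod 22)
Result: 14^38 ≡ 16 (mod 22)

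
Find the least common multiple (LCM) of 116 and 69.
8004

First find GCD(116, 69) using the Euclidean algorithm:
116 = 1 × 69 + 47
69 = 1 × 47 + 22
47 = 2 × 22 + 3
22 = 7 × 3 + 1
3 = 3 × 1 + 0
GCD(116, 69) = 1

LCM formula: LCM(a, b) = (a × b) / GCD(a, b)
LCM(116, 69) = (116 × 69) / 1
LCM(116, 69) = 8004 / 1
LCM(116, 69) = 8004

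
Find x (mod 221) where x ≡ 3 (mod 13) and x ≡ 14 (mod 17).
M = 13 × 17 = 221. M₁ = 17, y₁ ≡ 10 (mod 13). M₂ = 13, y₂ ≡ 4 (mod 17). x = 3×17×10 + 14×13×4 ≡ 133 (mod 221)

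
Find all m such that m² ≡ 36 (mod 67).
The square roots of 36 mod 67 are 6 and 61. Verify: 6² = 36 ≡ 36 (mod 67)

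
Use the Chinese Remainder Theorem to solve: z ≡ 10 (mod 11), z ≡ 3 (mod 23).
M = 11 × 23 = 253. M₁ = 23, y₁ ≡ 1 (mod 11). M₂ = 11, y₂ ≡ 21 (mod 23). z = 10×23×1 + 3×11×21 ≡ 164 (mod 253)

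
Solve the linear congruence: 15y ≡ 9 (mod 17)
4

Since gcd(15, 17) = 1 divides 9, a solution exists.
Multiply both sides by the inverse of 15 mod 17:
  15^(-1) mod 17 = 8
  x ≡ 8 × 9 ≡ 72 ≡ 4 (mod 17)
Verification: 15 × 4 = 60 = 3 × 17 + 9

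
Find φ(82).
40

Prime factorization: 82 = 2 × 41
Using the formula φ(n) = n × Π(1 - 1/p) for each prime factor p:
φ(82) = 82 × (1 - 1/2) × (1 - 1/41)
φ(82) = 40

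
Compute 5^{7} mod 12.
5

Using successive squaring:
Binary expansion of 7: 111
Powers of 5 mod 12 (each is the square of the previous):
  5^1 ≡ 5 (mod 12)
  5^2 ≡ 5² = 25 ≡ 1 (mod 12)
  5^4 ≡ 1² = 1 ≡ 1 (mod 12)
7 = 4 + 2 + 1, so 5^7 = 5^4 × 5^2 × 5^1 ≡ 1 × 1 × 5 (mod 12)
Multiplying step by step:
  1 × 1 = 1 ≡ 1 (mod 12)
  1 × 5 = 5 ≡ 5 (mod 12)
Result: 5^7 ≡ 5 (mod 12)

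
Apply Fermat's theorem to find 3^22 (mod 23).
By Fermat's Little Theorem, 3^{22} ≡ 1 (mod 23) since 23 is prime and gcd(3, 23) = 1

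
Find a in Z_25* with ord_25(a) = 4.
7 has order 4 mod 25 since 7^{4} ≡ 1 (mod 25) and no smaller power works.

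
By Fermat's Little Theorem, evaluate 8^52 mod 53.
By Fermat's Little Theorem, 8^{52} ≡ 1 (mod 53) since 53 is prime and gcd(8, 53) = 1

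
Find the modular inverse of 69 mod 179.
69^(-1) ≡ 96 (mod 179). Verification: 69 × 96 = 6624 ≡ 1 (mod 179)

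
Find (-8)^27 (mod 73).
Using repeated squaring. (-8) ≡ 65 (mod 73). 27 = 16 + 8 + 2 + 1 (binary 11011). Repeated squaring mod 73: 65^1 ≡ 65; 65^2 ≡ 65² = 4225 ≡ 64; 65^4 ≡ 64² = 4096 ≡ 8; 65^8 ≡ 8² = 64 ≡ 64; 65^16 ≡ 64² = 4096 ≡ 8. Multiply: (-8)^27 ≡ 65^16 × 65^8 × 65^2 × 65^1 ≡ 8 × 64 × 64 × 65 (mod 73): 8 × 64 = 512 ≡ 1; 1 × 64 = 64 ≡ 64; 64 × 65 = 4160 ≡ 72. So (-8)^27 ≡ 72 (mod 73).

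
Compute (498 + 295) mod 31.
18

(498 + 295) = 793
793 mod 31 = 18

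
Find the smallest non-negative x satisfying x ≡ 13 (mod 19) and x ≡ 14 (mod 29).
M = 19 × 29 = 551. M₁ = 29, y₁ ≡ 2 (mod 19). M₂ = 19, y₂ ≡ 26 (mod 29). x = 13×29×2 + 14×19×26 ≡ 507 (mod 551)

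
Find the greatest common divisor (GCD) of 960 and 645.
15

Using the Euclidean algorithm:
960 = 1 × 645 + 315
645 = 2 × 315 + 15
315 = 21 × 15 + 0

GCD(960, 645) = 15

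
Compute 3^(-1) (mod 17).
3^(-1) ≡ 6 (mod 17). Verification: 3 × 6 = 18 ≡ 1 (mod 17)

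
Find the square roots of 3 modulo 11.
The square roots of 3 mod 11 are 5 and 6. Verify: 5² = 25 ≡ 3 (mod 11)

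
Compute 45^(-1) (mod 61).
19

Using Extended Euclidean Algorithm:
gcd(45, 61) = 1
Bezout coefficients: 45 × 19 + 61 × -14 = 1
So 45 × 19 ≡ 1 (mod 61)
The inverse is 19 mod 61 = 19
Verification: 45 × 19 = 855 = 14 × 61 + 1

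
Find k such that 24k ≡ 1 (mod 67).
24^(-1) ≡ 14 (mod 67). Verification: 24 × 14 = 336 ≡ 1 (mod 67)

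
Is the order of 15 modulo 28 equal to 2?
Yes, ord_28(15) = 2.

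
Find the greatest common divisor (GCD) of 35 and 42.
7

Using the Euclidean algorithm:
35 = 0 × 42 + 35
42 = 1 × 35 + 7
35 = 5 × 7 + 0

GCD(35, 42) = 7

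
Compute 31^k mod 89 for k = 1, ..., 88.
g^1, g^2, ..., g^{88} mod 89: {31, 71, 65, 57, 76, 42, 56, 45, 60, 80, 77, 73, 38, 21, 28, 67, 30, 40, 83, 81, 19, 55, 14, 78, 15, 20, 86, 85, 54, 72, 7, 39, 52, 10, 43, 87, 27, 36, 48, 64, 26, 5, 66, 88, 58, 18, 24, 32, 13, 47, 33, 44, 29, 9, 12, 16, 51, 68, 61, 22, 59, 49, 6, 8, 70, 34, 75, 11, 74, 69, 3, 4, 35, 17, 82, 50, 37, 79, 46, 2, 62, 53, 41, 25, 63, 84, 23, 1}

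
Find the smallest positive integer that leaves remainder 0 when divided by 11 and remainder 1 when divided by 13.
M = 11 × 13 = 143. M₁ = 13, y₁ ≡ 6 (mod 11). M₂ = 11, y₂ ≡ 6 (mod 13). t = 0×13×6 + 1×11×6 ≡ 66 (mod 143). The smallest positive such number is 66.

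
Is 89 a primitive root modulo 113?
p - 1 = 112 has prime divisors 2, 7. Check 89^(112/q) mod 113 for each: 89^(112/2) = 89^56 ≡ 112, 89^(112/7) = 89^16 ≡ 28 (mod 113). None of these is 1, so 89 has order 112 = φ(113), so it is a primitive root mod 113.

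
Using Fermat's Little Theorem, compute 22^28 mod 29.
By Fermat's Little Theorem, 22^{28} ≡ 1 (mod 29) since 29 is prime and gcd(22, 29) = 1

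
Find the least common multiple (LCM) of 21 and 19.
399

First find GCD(21, 19) using the Euclidean algorithm:
21 = 1 × 19 + 2
19 = 9 × 2 + 1
2 = 2 × 1 + 0
GCD(21, 19) = 1

LCM formula: LCM(a, b) = (a × b) / GCD(a, b)
LCM(21, 19) = (21 × 19) / 1
LCM(21, 19) = 399 / 1
LCM(21, 19) = 399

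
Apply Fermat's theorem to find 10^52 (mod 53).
By Fermat's Little Theorem, 10^{52} ≡ 1 (mod 53) since 53 is prime and gcd(10, 53) = 1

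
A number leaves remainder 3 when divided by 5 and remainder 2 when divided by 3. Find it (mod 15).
M = 5 × 3 = 15. M₁ = 3, y₁ ≡ 2 (mod 5). M₂ = 5, y₂ ≡ 2 (mod 3). t = 3×3×2 + 2×5×2 ≡ 8 (mod 15)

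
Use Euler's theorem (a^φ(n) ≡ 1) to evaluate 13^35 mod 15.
By Euler: 13^{8} ≡ 1 (mod 15) since gcd(13, 15) = 1. 35 = 4×8 + 3. So 13^{35} ≡ 13^{3} ≡ 7 (mod 15)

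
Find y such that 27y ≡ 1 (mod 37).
27^(-1) ≡ 11 (mod 37). Verification: 27 × 11 = 297 ≡ 1 (mod 37)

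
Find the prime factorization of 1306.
2 × 653

Divide by primes starting from smallest:
1306 ÷ 2 = 653
653 ÷ 653 = 1

1306 = 2 × 653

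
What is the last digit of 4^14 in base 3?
Using Fermat: 4^{2} ≡ 1 (mod 3). 14 ≡ 0 (mod 2). So 4^{14} ≡ 4^{0} ≡ 1 (mod 3)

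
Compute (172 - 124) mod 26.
22

(172 - 124) = 48
48 mod 26 = 22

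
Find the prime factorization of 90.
2 × 3^2 × 5

Divide by primes starting from smallest:
90 ÷ 2 = 45
45 ÷ 3 = 15
15 ÷ 3 = 5
5 ÷ 5 = 1

90 = 2 × 3^2 × 5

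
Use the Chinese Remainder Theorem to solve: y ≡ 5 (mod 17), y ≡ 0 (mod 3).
39

Using the Chinese Remainder Theorem:
M = product of moduli = 51
For equation 1: M_1 = 3, 3 ≡ 3 (mod 17), inverse of 3 mod 17 is 6 (check: 3 × 6 = 18 ≡ 1 (mod 17))
For equation 2: M_2 = 17, 17 ≡ 2 (mod 3), inverse of 17 mod 3 is 2 (check: 2 × 2 = 4 ≡ 1 (mod 3))
Combine: y ≡ Σ r_i×M_i×(M_i⁻¹ mod m_i) = 5×3×6 + 0×17×2 = 90 + 0 = 90
90 mod 51 = 39
y ≡ 39 (mod 51)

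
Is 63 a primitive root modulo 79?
Yes

To verify, check if 63^(78/q) ≢ 1 (mod 79) for each prime divisor q of 78
Divisors of 78 = 78: [1, 2, 3, 6, 13, 26, 39, 78]
  63^(78/2) = 63^39 ≡ 78 (mod 79)
  63^(78/3) = 63^26 ≡ 23 (mod 79)
  63^(78/13) = 63^6 ≡ 65 (mod 79)
Conclusion: 63 is a primitive root modulo 79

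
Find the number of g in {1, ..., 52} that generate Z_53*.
Number of primitive roots mod 53 = φ(52) = 24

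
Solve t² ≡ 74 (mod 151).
The square roots of 74 mod 151 are 136 and 15. Verify: 136² = 18496 ≡ 74 (mod 151)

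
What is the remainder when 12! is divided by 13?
By Wilson's theorem, (12)! ≡ -1 ≡ 12 (mod 13)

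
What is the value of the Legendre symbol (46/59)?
(46/59) = 46^{29} mod 59 = 1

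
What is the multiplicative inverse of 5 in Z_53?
32

Using Extended Euclidean Algorithm:
gcd(5, 53) = 1
Bezout coefficients: 5 × -21 + 53 × 2 = 1
So 5 × -21 ≡ 1 (mod 53)
The inverse is -21 mod 53 = 32
Verification: 5 × 32 = 160 = 3 × 53 + 1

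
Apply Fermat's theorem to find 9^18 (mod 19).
By Fermat's Little Theorem, 9^{18} ≡ 1 (mod 19) since 19 is prime and gcd(9, 19) = 1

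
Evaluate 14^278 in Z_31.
Using Fermat: 14^{30} ≡ 1 (mod 31). 278 ≡ 8 (mod 30). So 14^{278} ≡ 14^{8} ≡ 18 (mod 31)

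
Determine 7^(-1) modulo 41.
7^(-1) ≡ 6 (mod 41). Verification: 7 × 6 = 42 ≡ 1 (mod 41)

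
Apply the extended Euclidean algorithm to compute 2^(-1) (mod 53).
Extended GCD: 2(-26) + 53(1) = 1. So 2^(-1) ≡ 27 ≡ 27 (mod 53). Verify: 2 × 27 = 54 ≡ 1 (mod 53)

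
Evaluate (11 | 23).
(11/23) = 11^{11} mod 23 = -1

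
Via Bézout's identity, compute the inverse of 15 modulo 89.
Extended GCD: 15(6) + 89(-1) = 1. So 15^(-1) ≡ 6 ≡ 6 (mod 89). Verify: 15 × 6 = 90 ≡ 1 (mod 89)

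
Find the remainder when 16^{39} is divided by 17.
By Fermat: 16^{16} ≡ 1 (mod 17). 39 = 2×16 + 7. So 16^{39} ≡ 16^{7} ≡ 16 (mod 17)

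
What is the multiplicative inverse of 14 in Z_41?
14^(-1) ≡ 3 (mod 41). Verification: 14 × 3 = 42 ≡ 1 (mod 41)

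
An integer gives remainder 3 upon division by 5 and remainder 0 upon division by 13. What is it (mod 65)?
M = 5 × 13 = 65. M₁ = 13, y₁ ≡ 2 (mod 5). M₂ = 5, y₂ ≡ 8 (mod 13). r = 3×13×2 + 0×5×8 ≡ 13 (mod 65). The smallest positive such number is 13.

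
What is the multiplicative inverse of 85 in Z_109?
85^(-1) ≡ 59 (mod 109). Verification: 85 × 59 = 5015 ≡ 1 (mod 109)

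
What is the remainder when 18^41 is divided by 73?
Using repeated squaring. 41 = 32 + 8 + 1 (binary 101001). Repeated squaring mod 73: 18^1 ≡ 18; 18^2 ≡ 18² = 324 ≡ 32; 18^4 ≡ 32² = 1024 ≡ 2; 18^8 ≡ 2² = 4 ≡ 4; 18^16 ≡ 4² = 16 ≡ 16; 18^32 ≡ 16² = 256 ≡ 37. Multiply: 18^41 = 18^32 × 18^8 × 18^1 ≡ 37 × 4 × 18 (mod 73): 37 × 4 = 148 ≡ 2; 2 × 18 = 36 ≡ 36. So 18^41 ≡ 36 (mod 73).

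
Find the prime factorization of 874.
2 × 19 × 23

Divide by primes starting from smallest:
874 ÷ 2 = 437
437 ÷ 19 = 23
23 ÷ 23 = 1

874 = 2 × 19 × 23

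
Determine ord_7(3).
Powers of 3 mod 7: 3^1≡3, 3^2≡2, 3^3≡6, 3^4≡4, 3^5≡5, 3^6≡1. Order = 6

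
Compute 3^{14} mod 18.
9

Using successive squaring:
Binary expansion of 14: 1110
Powers of 3 mod 18 (each is the square of the previous):
  3^1 ≡ 3 (mod 18)
  3^2 ≡ 3² = 9 ≡ 9 (mod 18)
  3^4 ≡ 9² = 81 ≡ 9 (mod 18)
  3^8 ≡ 9² = 81 ≡ 9 (mod 18)
14 = 8 + 4 + 2, so 3^14 = 3^8 × 3^4 × 3^2 ≡ 9 × 9 × 9 (mod 18)
Multiplying step by step:
  9 × 9 = 81 ≡ 9 (mod 18)
  9 × 9 = 81 ≡ 9 (mod 18)
Result: 3^14 ≡ 9 (mod 18)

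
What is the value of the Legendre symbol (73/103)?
(73/103) = 73^{51} mod 103 = -1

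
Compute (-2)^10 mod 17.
(-2) ≡ 15 (mod 17). 10 = 8 + 2 (binary 1010). Repeated squaring mod 17: 15^1 ≡ 15; 15^2 ≡ 15² = 225 ≡ 4; 15^4 ≡ 4² = 16 ≡ 16; 15^8 ≡ 16² = 256 ≡ 1. Multiply: (-2)^10 ≡ 15^8 × 15^2 ≡ 1 × 4 (mod 17): 1 × 4 = 4 ≡ 4. So (-2)^10 ≡ 4 (mod 17).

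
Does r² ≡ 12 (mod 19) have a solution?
By Euler's criterion: 12^{9} ≡ 18 (mod 19). Since this equals -1 (≡ 18), 12 is not a QR.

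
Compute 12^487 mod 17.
Using Fermat: 12^{16} ≡ 1 (mod 17). 487 ≡ 7 (mod 16). So 12^{487} ≡ 12^{7} ≡ 7 (mod 17)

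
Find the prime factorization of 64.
2^6

Divide by primes starting from smallest:
64 ÷ 2 = 32
32 ÷ 2 = 16
16 ÷ 2 = 8
8 ÷ 2 = 4
4 ÷ 2 = 2
2 ÷ 2 = 1

64 = 2^6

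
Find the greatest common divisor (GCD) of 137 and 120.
1

Using the Euclidean algorithm:
137 = 1 × 120 + 17
120 = 7 × 17 + 1
17 = 17 × 1 + 0

GCD(137, 120) = 1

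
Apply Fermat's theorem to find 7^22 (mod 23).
By Fermat's Little Theorem, 7^{22} ≡ 1 (mod 23) since 23 is prime and gcd(7, 23) = 1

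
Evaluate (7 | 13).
(7/13) = 7^{6} mod 13 = -1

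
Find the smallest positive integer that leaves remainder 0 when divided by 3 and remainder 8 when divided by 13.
M = 3 × 13 = 39. M₁ = 13, y₁ ≡ 1 (mod 3). M₂ = 3, y₂ ≡ 9 (mod 13). y = 0×13×1 + 8×3×9 ≡ 21 (mod 39). The smallest positive such number is 21.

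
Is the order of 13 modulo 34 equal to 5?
No, the actual order is 4, not 5.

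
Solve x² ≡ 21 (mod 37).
The square roots of 21 mod 37 are 13 and 24. Verify: 13² = 169 ≡ 21 (mod 37)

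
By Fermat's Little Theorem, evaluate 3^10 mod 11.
By Fermat's Little Theorem, 3^{10} ≡ 1 (mod 11) since 11 is prime and gcd(3, 11) = 1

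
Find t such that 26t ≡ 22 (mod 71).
50

Since gcd(26, 71) = 1 divides 22, a solution exists.
Multiply both sides by the inverse of 26 mod 71:
  26^(-1) mod 71 = 41
  x ≡ 41 × 22 ≡ 902 ≡ 50 (mod 71)
Verification: 26 × 50 = 1300 = 18 × 71 + 22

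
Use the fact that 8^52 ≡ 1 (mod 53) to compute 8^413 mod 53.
By Fermat: 8^{52} ≡ 1 (mod 53). 413 ≡ 49 (mod 52). So 8^{413} ≡ 8^{49} ≡ 50 (mod 53)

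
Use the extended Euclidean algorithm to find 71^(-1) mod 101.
Extended GCD: 71(37) + 101(-26) = 1. So 71^(-1) ≡ 37 ≡ 37 (mod 101). Verify: 71 × 37 = 2627 ≡ 1 (mod 101)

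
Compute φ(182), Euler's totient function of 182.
72

Prime factorization: 182 = 2 × 7 × 13
Using the formula φ(n) = n × Π(1 - 1/p) for each prime factor p:
φ(182) = 182 × (1 - 1/2) × (1 - 1/7) × (1 - 1/13)
φ(182) = 72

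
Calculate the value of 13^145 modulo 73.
Using Fermat: 13^{72} ≡ 1 (mod 73). 145 ≡ 1 (mod 72). So 13^{145} ≡ 13^{1} ≡ 13 (mod 73)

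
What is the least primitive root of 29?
2

A primitive root g modulo p has order p-1 = 28
Prime divisors of 28: [2, 7]
g is a primitive root iff g^(28/q) ≢ 1 (mod 29) for each prime divisor q
Testing small values:
  g = 2: 2^14 ≡ 28, 2^4 ≡ 16 (mod 29) → none is 1, primitive root!
The smallest primitive root is 2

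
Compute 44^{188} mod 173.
36

Using successive squaring:
Binary expansion of 188: 10111100
Powers of 44 mod 173 (each is the square of the previous):
  44^1 ≡ 44 (mod 173)
  44^2 ≡ 44² = 1936 ≡ 33 (mod 173)
  44^4 ≡ 33² = 1089 ≡ 51 (mod 173)
  44^8 ≡ 51² = 2601 ≡ 6 (mod 173)
  44^16 ≡ 6² = 36 ≡ 36 (mod 173)
  44^32 ≡ 36² = 1296 ≡ 85 (mod 173)
  44^64 ≡ 85² = 7225 ≡ 132 (mod 173)
  44^128 ≡ 132² = 17424 ≡ 124 (mod 173)
188 = 128 + 32 + 16 + 8 + 4, so 44^188 = 44^128 × 44^32 × 44^16 × 44^8 × 44^4 ≡ 124 × 85 × 36 × 6 × 51 (mod 173)
Multiplying step by step:
  124 × 85 = 10540 ≡ 160 (mod 173)
  160 × 36 = 5760 ≡ 51 (mod 173)
  51 × 6 = 306 ≡ 133 (mod 173)
  133 × 51 = 6783 ≡ 36 (mod 173)
Result: 44^188 ≡ 36 (mod 173)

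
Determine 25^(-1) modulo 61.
25^(-1) ≡ 22 (mod 61). Verification: 25 × 22 = 550 ≡ 1 (mod 61)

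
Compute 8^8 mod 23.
8 = 8 (binary 1000). Repeated squaring mod 23: 8^1 ≡ 8; 8^2 ≡ 8² = 64 ≡ 18; 8^4 ≡ 18² = 324 ≡ 2; 8^8 ≡ 2² = 4 ≡ 4. So 8^8 ≡ 4 (mod 23).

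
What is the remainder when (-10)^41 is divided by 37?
Using Fermat: (-10)^{36} ≡ 1 (mod 37). 41 ≡ 5 (mod 36). So (-10)^{41} ≡ (-10)^{5} ≡ 11 (mod 37)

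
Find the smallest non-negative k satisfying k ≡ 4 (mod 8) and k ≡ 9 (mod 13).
M = 8 × 13 = 104. M₁ = 13, y₁ ≡ 5 (mod 8). M₂ = 8, y₂ ≡ 5 (mod 13). k = 4×13×5 + 9×8×5 ≡ 100 (mod 104)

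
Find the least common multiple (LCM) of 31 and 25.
775

First find GCD(31, 25) using the Euclidean algorithm:
31 = 1 × 25 + 6
25 = 4 × 6 + 1
6 = 6 × 1 + 0
GCD(31, 25) = 1

LCM formula: LCM(a, b) = (a × b) / GCD(a, b)
LCM(31, 25) = (31 × 25) / 1
LCM(31, 25) = 775 / 1
LCM(31, 25) = 775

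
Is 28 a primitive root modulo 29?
No

To verify, check if 28^(28/q) ≢ 1 (mod 29) for each prime divisor q of 28
Divisors of 28 = 28: [1, 2, 4, 7, 14, 28]
  28^(28/2) = 28^14 ≡ 1 (mod 29)
  28^(28/7) = 28^4 ≡ 1 (mod 29)
Conclusion: 28 is not a primitive root modulo 29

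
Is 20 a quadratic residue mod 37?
By Euler's criterion: 20^{18} ≡ 36 (mod 37). Since this equals -1 (≡ 36), 20 is not a QR.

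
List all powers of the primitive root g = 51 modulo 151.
g^1, g^2, ..., g^{150} mod 151: {51, 34, 73, 99, 66, 44, 130, 137, 41, 128, 35, 124, 133, 139, 143, 45, 30, 20, 114, 76, 101, 17, 112, 125, 33, 22, 65, 144, 96, 64, 93, 62, 142, 145, 147, 98, 15, 10, 57, 38, 126, 84, 56, 138, 92, 11, 108, 72, 48, 32, 122, 31, 71, 148, 149, 49, 83, 5, 104, 19, 63, 42, 28, 69, 46, 81, 54, 36, 24, 16, 61, 91, 111, 74, 150, 100, 117, 78, 52, 85, 107, 21, 14, 110, 23, 116, 27, 18, 12, 8, 106, 121, 131, 37, 75, 50, 134, 39, 26, 118, 129, 86, 7, 55, 87, 58, 89, 9, 6, 4, 53, 136, 141, 94, 113, 25, 67, 95, 13, 59, 140, 43, 79, 103, 119, 29, 120, 80, 3, 2, 102, 68, 146, 47, 132, 88, 109, 123, 82, 105, 70, 97, 115, 127, 135, 90, 60, 40, 77, 1}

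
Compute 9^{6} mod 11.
9

Using successive squaring:
Binary expansion of 6: 110
Powers of 9 mod 11 (each is the square of the previous):
  9^1 ≡ 9 (mod 11)
  9^2 ≡ 9² = 81 ≡ 4 (mod 11)
  9^4 ≡ 4² = 16 ≡ 5 (mod 11)
6 = 4 + 2, so 9^6 = 9^4 × 9^2 ≡ 5 × 4 (mod 11)
Multiplying step by step:
  5 × 4 = 20 ≡ 9 (mod 11)
Result: 9^6 ≡ 9 (mod 11)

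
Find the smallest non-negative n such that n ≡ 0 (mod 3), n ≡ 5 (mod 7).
12

Using the Chinese Remainder Theorem:
M = product of moduli = 21
For equation 1: M_1 = 7, 7 ≡ 1 (mod 3), inverse of 7 mod 3 is 1 (check: 1 × 1 = 1 ≡ 1 (mod 3))
For equation 2: M_2 = 3, 3 ≡ 3 (mod 7), inverse of 3 mod 7 is 5 (check: 3 × 5 = 15 ≡ 1 (mod 7))
Combine: n ≡ Σ r_i×M_i×(M_i⁻¹ mod m_i) = 0×7×1 + 5×3×5 = 0 + 75 = 75
75 mod 21 = 12
n ≡ 12 (mod 21)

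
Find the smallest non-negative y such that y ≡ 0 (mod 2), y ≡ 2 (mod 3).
2

Using the Chinese Remainder Theorem:
M = product of moduli = 6
For equation 1: M_1 = 3, 3 ≡ 1 (mod 2), inverse of 3 mod 2 is 1 (check: 1 × 1 = 1 ≡ 1 (mod 2))
For equation 2: M_2 = 2, 2 ≡ 2 (mod 3), inverse of 2 mod 3 is 2 (check: 2 × 2 = 4 ≡ 1 (mod 3))
Combine: y ≡ Σ r_i×M_i×(M_i⁻¹ mod m_i) = 0×3×1 + 2×2×2 = 0 + 8 = 8
8 mod 6 = 2
y ≡ 2 (mod 6)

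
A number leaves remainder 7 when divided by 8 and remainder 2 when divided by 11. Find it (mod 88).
M = 8 × 11 = 88. M₁ = 11, y₁ ≡ 3 (mod 8). M₂ = 8, y₂ ≡ 7 (mod 11). y = 7×11×3 + 2×8×7 ≡ 79 (mod 88)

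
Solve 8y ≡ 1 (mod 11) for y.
8^(-1) ≡ 7 (mod 11). Verification: 8 × 7 = 56 ≡ 1 (mod 11)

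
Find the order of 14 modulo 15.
Powers of 14 mod 15: 14^1≡14, 14^2≡1. Order = 2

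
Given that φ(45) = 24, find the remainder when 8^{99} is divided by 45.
By Euler: 8^{24} ≡ 1 (mod 45) since gcd(8, 45) = 1. 99 = 4×24 + 3. So 8^{99} ≡ 8^{3} ≡ 17 (mod 45)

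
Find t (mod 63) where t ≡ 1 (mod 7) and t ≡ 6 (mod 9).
M = 7 × 9 = 63. M₁ = 9, y₁ ≡ 4 (mod 7). M₂ = 7, y₂ ≡ 4 (mod 9). t = 1×9×4 + 6×7×4 ≡ 15 (mod 63)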